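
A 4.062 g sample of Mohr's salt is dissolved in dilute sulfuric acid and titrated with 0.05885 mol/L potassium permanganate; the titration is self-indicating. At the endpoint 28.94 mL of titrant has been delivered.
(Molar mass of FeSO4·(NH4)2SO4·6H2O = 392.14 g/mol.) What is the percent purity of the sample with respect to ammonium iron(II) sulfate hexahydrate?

MnO4^- + 5 Fe^2+ + 8 H^+ → Mn^2+ + 5 Fe^3+ + 4 H2O
n(KMnO4) = 0.02894 L × 0.05885 mol/L = 1.703 × 10^-3 mol
From the 5:1 ratio, n(FeSO4·(NH4)2SO4·6H2O) = 5/1 × 1.703 × 10^-3 = 8.516 × 10^-3 mol
mass of FeSO4·(NH4)2SO4·6H2O = 8.516 × 10^-3 × 392.14 g/mol = 3.339 g
% FeSO4·(NH4)2SO4·6H2O = 3.339 / 4.062 × 100 = 82.21 %

82.21 %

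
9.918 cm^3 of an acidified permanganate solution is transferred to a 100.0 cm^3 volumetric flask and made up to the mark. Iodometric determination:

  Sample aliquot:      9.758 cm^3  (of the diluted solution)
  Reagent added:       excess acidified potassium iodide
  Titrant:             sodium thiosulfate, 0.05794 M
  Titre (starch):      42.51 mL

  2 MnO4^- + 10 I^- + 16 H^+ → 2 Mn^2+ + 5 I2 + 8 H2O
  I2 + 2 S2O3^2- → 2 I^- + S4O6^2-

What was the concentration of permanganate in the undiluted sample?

0.5090 M

n(S2O3^2-) = 0.04251 × 0.05794 = 2.463 × 10^-3 mol
n(I2) = n(S2O3^2-)/2 = 1.232 × 10^-3 mol
From the 2:5 ratio, n(MnO4^-) in the aliquot = 2/5 × 1.232 × 10^-3 = 4.926 × 10^-4 mol
[MnO4^-]_dilute = 4.926 × 10^-4 / 0.009758 = 0.05048 mol/L
[MnO4^-]_original = 0.05048 × 100.0/9.918 = 0.5090 mol/L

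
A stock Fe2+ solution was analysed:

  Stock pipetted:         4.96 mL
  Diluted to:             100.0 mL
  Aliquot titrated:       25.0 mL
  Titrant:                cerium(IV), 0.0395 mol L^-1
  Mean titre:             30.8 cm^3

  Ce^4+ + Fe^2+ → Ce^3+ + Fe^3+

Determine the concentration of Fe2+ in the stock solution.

0.981 mol/L

n(Ce4+) = 0.0308 × 0.0395 = 1.22 × 10^-3 mol
n(Fe2+) in the aliquot = 1.22 × 10^-3 mol (1:1 ratio)
[Fe2+]_dilute = 1.22 × 10^-3 / 0.0250 = 0.0487 mol/L
Dilution factor = 100.0 / 4.96 = 20.16
[Fe2+]_stock = 0.0487 × 20.16 = 0.981 mol/L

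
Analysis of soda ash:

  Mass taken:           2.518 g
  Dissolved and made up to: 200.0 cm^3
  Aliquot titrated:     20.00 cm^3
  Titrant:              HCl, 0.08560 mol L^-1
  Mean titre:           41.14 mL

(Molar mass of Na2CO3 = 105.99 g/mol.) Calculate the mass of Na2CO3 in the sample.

1.866 g

Na2CO3 + 2 HCl → 2 NaCl + H2O + CO2
n(HCl) per titration = 0.04114 × 0.08560 = 3.522 × 10^-3 mol
From the 1:2 ratio, n(Na2CO3) in each aliquot = 1/2 × 3.522 × 10^-3 = 1.761 × 10^-3 mol
n(Na2CO3) in the whole flask = 1.761 × 10^-3 × 200.0/20.00 = 0.01761 mol
mass of Na2CO3 = 0.01761 × 105.99 = 1.866 g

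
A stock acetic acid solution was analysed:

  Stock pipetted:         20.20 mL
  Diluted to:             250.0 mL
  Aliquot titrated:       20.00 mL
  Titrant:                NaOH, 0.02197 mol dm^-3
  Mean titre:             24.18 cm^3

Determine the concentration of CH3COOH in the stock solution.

CH3COOH + NaOH → CH3COONa + H2O
n(NaOH) = 0.02418 × 0.02197 = 5.312 × 10^-4 mol
n(CH3COOH) in the aliquot = 5.312 × 10^-4 mol (1:1 ratio)
[CH3COOH]_dilute = 5.312 × 10^-4 / 0.02000 = 0.02656 mol/L
Dilution factor = 250.0 / 20.20 = 12.38
[CH3COOH]_stock = 0.02656 × 12.38 = 0.3287 mol/L

0.3287 mol/L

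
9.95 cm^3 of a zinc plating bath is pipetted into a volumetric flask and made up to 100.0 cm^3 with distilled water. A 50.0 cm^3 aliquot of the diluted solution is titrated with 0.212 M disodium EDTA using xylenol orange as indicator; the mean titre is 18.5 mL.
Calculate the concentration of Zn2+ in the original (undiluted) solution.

Zn^2+ + EDTA^4- → [Zn(EDTA)]^2-
n(EDTA) = 0.0185 × 0.212 = 3.92 × 10^-3 mol
n(Zn2+) in the aliquot = 3.92 × 10^-3 mol (1:1 ratio)
[Zn2+]_dilute = 3.92 × 10^-3 / 0.0500 = 0.0784 mol/L
Dilution factor = 100.0 / 9.95 = 10.05
[Zn2+]_stock = 0.0784 × 10.05 = 0.788 mol/L

0.788 M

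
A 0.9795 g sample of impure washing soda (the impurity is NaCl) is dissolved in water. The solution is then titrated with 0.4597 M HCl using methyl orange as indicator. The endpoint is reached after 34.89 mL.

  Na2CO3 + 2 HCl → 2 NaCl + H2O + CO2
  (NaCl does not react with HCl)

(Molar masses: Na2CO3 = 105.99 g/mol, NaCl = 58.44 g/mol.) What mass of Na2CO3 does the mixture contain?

0.8500 g

n(HCl) = 0.03489 × 0.4597 = 0.01604 mol
Let x = n(Na2CO3), y = n(NaCl).
Titrant: 2x = 0.01604;  mass: 105.99x + 58.44y = 0.9795
Solving, x = 8.019 × 10^-3 mol, y = 2.216 × 10^-3 mol
mass of Na2CO3 = 8.019 × 10^-3 × 105.99 = 0.8500 g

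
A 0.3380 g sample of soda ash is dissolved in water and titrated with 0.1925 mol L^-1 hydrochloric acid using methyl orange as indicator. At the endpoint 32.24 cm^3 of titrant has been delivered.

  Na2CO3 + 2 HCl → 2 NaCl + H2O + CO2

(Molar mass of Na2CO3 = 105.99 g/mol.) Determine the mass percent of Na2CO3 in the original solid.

97.31 %

n(HCl) = 0.03224 L × 0.1925 mol/L = 6.206 × 10^-3 mol
From the 1:2 ratio, n(Na2CO3) = 1/2 × 6.206 × 10^-3 = 3.103 × 10^-3 mol
mass of Na2CO3 = 3.103 × 10^-3 × 105.99 g/mol = 0.3289 g
% Na2CO3 = 0.3289 / 0.3380 × 100 = 97.31 %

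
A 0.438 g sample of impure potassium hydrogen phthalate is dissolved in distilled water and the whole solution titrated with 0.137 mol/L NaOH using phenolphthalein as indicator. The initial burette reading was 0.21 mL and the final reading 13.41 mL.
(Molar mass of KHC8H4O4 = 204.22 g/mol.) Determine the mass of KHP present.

0.369 g

KHC8H4O4 + NaOH → KNaC8H4O4 + H2O
n(NaOH) = 0.0132 L × 0.137 mol/L = 1.81 × 10^-3 mol
n(KHC8H4O4) = 1.81 × 10^-3 mol (1:1 ratio)
mass of KHC8H4O4 = 1.81 × 10^-3 × 204.22 g/mol = 0.369 g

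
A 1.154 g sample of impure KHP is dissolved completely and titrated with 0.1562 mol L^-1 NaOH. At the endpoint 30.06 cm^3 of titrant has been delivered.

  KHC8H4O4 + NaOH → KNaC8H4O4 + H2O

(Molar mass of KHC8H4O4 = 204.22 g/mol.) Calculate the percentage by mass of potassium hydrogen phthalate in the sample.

n(NaOH) = 0.03006 L × 0.1562 mol/L = 4.695 × 10^-3 mol
n(KHC8H4O4) = 4.695 × 10^-3 mol (1:1 ratio)
mass of KHC8H4O4 = 4.695 × 10^-3 × 204.22 g/mol = 0.9589 g
% KHC8H4O4 = 0.9589 / 1.154 × 100 = 83.09 %

83.09 %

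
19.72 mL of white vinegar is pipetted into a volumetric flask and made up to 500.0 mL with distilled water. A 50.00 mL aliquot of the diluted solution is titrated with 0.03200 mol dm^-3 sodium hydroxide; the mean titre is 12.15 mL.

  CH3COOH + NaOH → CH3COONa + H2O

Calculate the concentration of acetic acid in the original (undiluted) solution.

0.1972 mol/L

n(NaOH) = 0.01215 × 0.03200 = 3.888 × 10^-4 mol
n(CH3COOH) in the aliquot = 3.888 × 10^-4 mol (1:1 ratio)
[CH3COOH]_dilute = 3.888 × 10^-4 / 0.05000 = 0.007776 mol/L
Dilution factor = 500.0 / 19.72 = 25.35
[CH3COOH]_stock = 0.007776 × 25.35 = 0.1972 mol/L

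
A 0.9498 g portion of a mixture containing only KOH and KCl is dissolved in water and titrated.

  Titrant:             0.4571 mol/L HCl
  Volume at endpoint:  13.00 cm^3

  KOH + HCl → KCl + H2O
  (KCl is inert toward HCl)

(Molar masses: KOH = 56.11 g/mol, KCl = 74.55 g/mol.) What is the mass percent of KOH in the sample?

n(HCl) = 0.01300 × 0.4571 = 5.942 × 10^-3 mol
Let x = n(KOH), y = n(KCl).
Titrant: 1x = 5.942 × 10^-3;  mass: 56.11x + 74.55y = 0.9498
Solving, x = 5.942 × 10^-3 mol, y = 8.268 × 10^-3 mol
mass of KOH = 5.942 × 10^-3 × 56.11 = 0.3334 g
% KOH = 0.3334 / 0.9498 × 100 = 35.10 %

35.10 %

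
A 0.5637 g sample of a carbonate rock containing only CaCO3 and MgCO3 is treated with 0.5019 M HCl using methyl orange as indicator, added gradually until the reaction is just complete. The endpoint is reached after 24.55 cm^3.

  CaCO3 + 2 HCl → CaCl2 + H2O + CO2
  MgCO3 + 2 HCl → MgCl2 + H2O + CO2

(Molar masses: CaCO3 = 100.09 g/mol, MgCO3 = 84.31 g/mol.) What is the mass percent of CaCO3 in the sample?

49.83 %

n(HCl) = 0.02455 × 0.5019 = 0.01232 mol
Let x = n(CaCO3), y = n(MgCO3).
Titrant: 2x + 2y = 0.01232;  mass: 100.09x + 84.31y = 0.5637
Solving, x = 2.806 × 10^-3 mol, y = 3.355 × 10^-3 mol
mass of CaCO3 = 2.806 × 10^-3 × 100.09 = 0.2809 g
% CaCO3 = 0.2809 / 0.5637 × 100 = 49.83 %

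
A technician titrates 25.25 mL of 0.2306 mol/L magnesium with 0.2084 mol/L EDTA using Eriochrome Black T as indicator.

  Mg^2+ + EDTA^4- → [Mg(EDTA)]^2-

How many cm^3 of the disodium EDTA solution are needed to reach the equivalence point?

27.94 mL

n(Mg2+) = 0.02525 L × 0.2306 mol/L = 5.823 × 10^-3 mol
n(EDTA) = 5.823 × 10^-3 mol (1:1 stoichiometry)
V(EDTA) = 5.823 × 10^-3 mol / 0.2084 mol/L = 0.02794 L = 27.94 mL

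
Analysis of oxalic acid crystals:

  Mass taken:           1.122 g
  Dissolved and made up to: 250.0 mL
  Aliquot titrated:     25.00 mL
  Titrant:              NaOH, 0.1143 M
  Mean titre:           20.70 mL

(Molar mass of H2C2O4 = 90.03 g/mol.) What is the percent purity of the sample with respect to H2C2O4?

94.93 %

H2C2O4 + 2 NaOH → Na2C2O4 + 2 H2O
n(NaOH) per titration = 0.02070 × 0.1143 = 2.366 × 10^-3 mol
From the 1:2 ratio, n(H2C2O4) in each aliquot = 1/2 × 2.366 × 10^-3 = 1.183 × 10^-3 mol
n(H2C2O4) in the whole flask = 1.183 × 10^-3 × 250.0/25.00 = 0.01183 mol
mass of H2C2O4 = 0.01183 × 90.03 = 1.065 g
% H2C2O4 = 1.065 / 1.122 × 100 = 94.93 %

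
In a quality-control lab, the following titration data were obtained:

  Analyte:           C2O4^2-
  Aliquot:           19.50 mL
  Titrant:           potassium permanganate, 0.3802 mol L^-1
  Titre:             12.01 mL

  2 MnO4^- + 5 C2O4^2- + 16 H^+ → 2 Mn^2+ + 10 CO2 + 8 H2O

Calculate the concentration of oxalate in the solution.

n(KMnO4) = 0.01201 L × 0.3802 mol/L = 4.566 × 10^-3 mol
From the 5:2 mole ratio, n(C2O4^2-) = 5/2 × 4.566 × 10^-3 = 0.01142 mol
[C2O4^2-] = 0.01142 mol / 0.01950 L = 0.5854 mol/L

0.5854 mol/L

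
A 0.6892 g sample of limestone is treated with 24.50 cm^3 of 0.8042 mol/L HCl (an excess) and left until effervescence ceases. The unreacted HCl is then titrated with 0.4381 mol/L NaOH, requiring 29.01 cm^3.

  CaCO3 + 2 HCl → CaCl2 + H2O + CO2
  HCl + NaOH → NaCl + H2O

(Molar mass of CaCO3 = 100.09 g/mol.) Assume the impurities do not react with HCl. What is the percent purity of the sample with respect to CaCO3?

n(HCl) added = 0.02450 × 0.8042 = 0.01970 mol
n(NaOH) used in back-titration = 0.02901 × 0.4381 = 0.01271 mol
n(HCl) left over = 0.01271 mol (1:1 ratio)
n(HCl) consumed by analyte = 0.01970 − 0.01271 = 6.994 × 10^-3 mol
From the 1:2 ratio, n(CaCO3) = 1/2 × 6.994 × 10^-3 = 3.497 × 10^-3 mol
mass of CaCO3 = 3.497 × 10^-3 × 100.09 = 0.3500 g
% CaCO3 = 0.3500 / 0.6892 × 100 = 50.78 %

50.78 %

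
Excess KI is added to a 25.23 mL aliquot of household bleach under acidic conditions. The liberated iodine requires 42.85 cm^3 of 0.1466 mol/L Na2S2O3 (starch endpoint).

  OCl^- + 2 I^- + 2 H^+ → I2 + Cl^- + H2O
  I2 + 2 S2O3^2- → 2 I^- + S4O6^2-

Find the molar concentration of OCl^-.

n(S2O3^2-) = 0.04285 × 0.1466 = 6.282 × 10^-3 mol
n(I2) = n(S2O3^2-)/2 = 3.141 × 10^-3 mol
n(OCl^-) in the aliquot = 3.141 × 10^-3 mol (1:1 ratio)
[OCl^-] = 3.141 × 10^-3 / 0.02523 = 0.1245 mol/L

0.1245 mol/L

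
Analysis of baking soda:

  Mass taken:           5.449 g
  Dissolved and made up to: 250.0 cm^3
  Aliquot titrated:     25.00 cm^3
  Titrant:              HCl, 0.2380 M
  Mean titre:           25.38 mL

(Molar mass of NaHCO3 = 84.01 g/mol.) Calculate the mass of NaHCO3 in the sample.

NaHCO3 + HCl → NaCl + H2O + CO2
n(HCl) per titration = 0.02538 × 0.2380 = 6.040 × 10^-3 mol
n(NaHCO3) in each aliquot = 6.040 × 10^-3 mol (1:1 ratio)
n(NaHCO3) in the whole flask = 6.040 × 10^-3 × 250.0/25.00 = 0.06040 mol
mass of NaHCO3 = 0.06040 × 84.01 = 5.075 g

5.075 g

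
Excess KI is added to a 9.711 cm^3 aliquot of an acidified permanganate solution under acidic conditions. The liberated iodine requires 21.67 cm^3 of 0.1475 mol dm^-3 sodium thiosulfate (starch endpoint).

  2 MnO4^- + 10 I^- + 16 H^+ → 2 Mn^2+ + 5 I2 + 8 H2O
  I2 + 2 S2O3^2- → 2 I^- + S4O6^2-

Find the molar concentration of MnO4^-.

n(S2O3^2-) = 0.02167 × 0.1475 = 3.196 × 10^-3 mol
n(I2) = n(S2O3^2-)/2 = 1.598 × 10^-3 mol
From the 2:5 ratio, n(MnO4^-) in the aliquot = 2/5 × 1.598 × 10^-3 = 6.393 × 10^-4 mol
[MnO4^-] = 6.393 × 10^-4 / 0.009711 = 0.06583 mol/L

0.06583 mol/L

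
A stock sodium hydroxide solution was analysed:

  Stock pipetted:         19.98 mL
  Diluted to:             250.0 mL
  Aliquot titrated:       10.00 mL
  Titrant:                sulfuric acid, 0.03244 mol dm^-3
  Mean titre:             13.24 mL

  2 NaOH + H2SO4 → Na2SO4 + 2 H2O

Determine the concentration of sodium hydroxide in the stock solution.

1.075 mol/L

n(H2SO4) = 0.01324 × 0.03244 = 4.295 × 10^-4 mol
From the 2:1 ratio, n(NaOH) in the aliquot = 2/1 × 4.295 × 10^-4 = 8.590 × 10^-4 mol
[NaOH]_dilute = 8.590 × 10^-4 / 0.01000 = 0.08590 mol/L
Dilution factor = 250.0 / 19.98 = 12.51
[NaOH]_stock = 0.08590 × 12.51 = 1.075 mol/L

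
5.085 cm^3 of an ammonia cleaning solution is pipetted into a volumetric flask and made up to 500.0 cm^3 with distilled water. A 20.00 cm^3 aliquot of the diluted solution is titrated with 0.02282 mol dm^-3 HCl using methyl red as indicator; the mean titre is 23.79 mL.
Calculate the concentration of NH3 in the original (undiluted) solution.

2.669 mol/L

NH3 + HCl → NH4Cl
n(HCl) = 0.02379 × 0.02282 = 5.429 × 10^-4 mol
n(NH3) in the aliquot = 5.429 × 10^-4 mol (1:1 ratio)
[NH3]_dilute = 5.429 × 10^-4 / 0.02000 = 0.02714 mol/L
Dilution factor = 500.0 / 5.085 = 98.33
[NH3]_stock = 0.02714 × 98.33 = 2.669 mol/L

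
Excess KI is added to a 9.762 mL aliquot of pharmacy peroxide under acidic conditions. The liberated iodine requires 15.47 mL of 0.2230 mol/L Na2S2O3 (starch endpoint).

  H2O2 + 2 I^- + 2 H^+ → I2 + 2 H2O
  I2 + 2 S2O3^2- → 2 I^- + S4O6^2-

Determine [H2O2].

n(S2O3^2-) = 0.01547 × 0.2230 = 3.450 × 10^-3 mol
n(I2) = n(S2O3^2-)/2 = 1.725 × 10^-3 mol
n(H2O2) in the aliquot = 1.725 × 10^-3 mol (1:1 ratio)
[H2O2] = 1.725 × 10^-3 / 0.009762 = 0.1767 mol/L

0.1767 mol/L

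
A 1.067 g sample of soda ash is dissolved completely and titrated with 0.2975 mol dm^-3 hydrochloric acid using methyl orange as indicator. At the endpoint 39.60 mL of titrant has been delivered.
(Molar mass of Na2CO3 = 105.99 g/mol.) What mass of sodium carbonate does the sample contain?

0.6243 g

Na2CO3 + 2 HCl → 2 NaCl + H2O + CO2
n(HCl) = 0.03960 L × 0.2975 mol/L = 0.01178 mol
From the 1:2 ratio, n(Na2CO3) = 1/2 × 0.01178 = 5.890 × 10^-3 mol
mass of Na2CO3 = 5.890 × 10^-3 × 105.99 g/mol = 0.6243 g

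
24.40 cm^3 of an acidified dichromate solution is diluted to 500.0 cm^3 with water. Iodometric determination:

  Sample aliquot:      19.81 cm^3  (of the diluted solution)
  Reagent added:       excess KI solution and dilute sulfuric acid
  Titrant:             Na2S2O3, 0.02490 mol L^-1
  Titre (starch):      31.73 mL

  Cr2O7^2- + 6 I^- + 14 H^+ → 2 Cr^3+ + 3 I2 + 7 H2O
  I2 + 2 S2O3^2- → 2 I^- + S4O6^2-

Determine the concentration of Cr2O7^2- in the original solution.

n(S2O3^2-) = 0.03173 × 0.02490 = 7.901 × 10^-4 mol
n(I2) = n(S2O3^2-)/2 = 3.950 × 10^-4 mol
From the 1:3 ratio, n(Cr2O7^2-) in the aliquot = 1/3 × 3.950 × 10^-4 = 1.317 × 10^-4 mol
[Cr2O7^2-]_dilute = 1.317 × 10^-4 / 0.01981 = 0.006647 mol/L
[Cr2O7^2-]_original = 0.006647 × 500.0/24.40 = 0.1362 mol/L

0.1362 mol/L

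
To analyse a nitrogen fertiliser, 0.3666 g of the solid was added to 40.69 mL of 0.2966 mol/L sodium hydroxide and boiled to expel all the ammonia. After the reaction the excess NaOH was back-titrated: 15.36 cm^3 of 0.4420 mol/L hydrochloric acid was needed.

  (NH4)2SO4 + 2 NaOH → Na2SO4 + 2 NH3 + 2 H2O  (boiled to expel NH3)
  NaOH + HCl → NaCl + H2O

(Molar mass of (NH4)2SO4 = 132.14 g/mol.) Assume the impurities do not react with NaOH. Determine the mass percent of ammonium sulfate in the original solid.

95.15 %

n(NaOH) added = 0.04069 × 0.2966 = 0.01207 mol
n(HCl) used in back-titration = 0.01536 × 0.4420 = 6.789 × 10^-3 mol
n(NaOH) left over = 6.789 × 10^-3 mol (1:1 ratio)
n(NaOH) consumed by analyte = 0.01207 − 6.789 × 10^-3 = 5.280 × 10^-3 mol
From the 1:2 ratio, n((NH4)2SO4) = 1/2 × 5.280 × 10^-3 = 2.640 × 10^-3 mol
mass of (NH4)2SO4 = 2.640 × 10^-3 × 132.14 = 0.3488 g
% (NH4)2SO4 = 0.3488 / 0.3666 × 100 = 95.15 %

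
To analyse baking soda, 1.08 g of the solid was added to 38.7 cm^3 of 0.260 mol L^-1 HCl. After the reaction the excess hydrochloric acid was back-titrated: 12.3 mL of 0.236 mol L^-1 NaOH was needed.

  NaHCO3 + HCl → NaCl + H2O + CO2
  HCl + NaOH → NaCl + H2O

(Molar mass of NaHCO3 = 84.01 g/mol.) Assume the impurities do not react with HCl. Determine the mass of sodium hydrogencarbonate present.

n(HCl) added = 0.0387 × 0.260 = 0.0101 mol
n(NaOH) used in back-titration = 0.0123 × 0.236 = 2.90 × 10^-3 mol
n(HCl) left over = 2.90 × 10^-3 mol (1:1 ratio)
n(HCl) consumed by analyte = 0.0101 − 2.90 × 10^-3 = 7.16 × 10^-3 mol
n(NaHCO3) = 7.16 × 10^-3 mol (1:1 ratio)
mass of NaHCO3 = 7.16 × 10^-3 × 84.01 = 0.601 g

0.601 g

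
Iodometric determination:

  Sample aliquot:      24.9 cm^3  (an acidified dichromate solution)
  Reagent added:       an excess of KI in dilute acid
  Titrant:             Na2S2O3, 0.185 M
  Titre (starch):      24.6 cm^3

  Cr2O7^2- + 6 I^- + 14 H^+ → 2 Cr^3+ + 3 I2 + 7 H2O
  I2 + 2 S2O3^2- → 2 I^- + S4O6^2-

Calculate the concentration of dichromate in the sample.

0.0305 M

n(S2O3^2-) = 0.0246 × 0.185 = 4.55 × 10^-3 mol
n(I2) = n(S2O3^2-)/2 = 2.28 × 10^-3 mol
From the 1:3 ratio, n(Cr2O7^2-) in the aliquot = 1/3 × 2.28 × 10^-3 = 7.58 × 10^-4 mol
[Cr2O7^2-] = 7.58 × 10^-4 / 0.0249 = 0.0305 mol/L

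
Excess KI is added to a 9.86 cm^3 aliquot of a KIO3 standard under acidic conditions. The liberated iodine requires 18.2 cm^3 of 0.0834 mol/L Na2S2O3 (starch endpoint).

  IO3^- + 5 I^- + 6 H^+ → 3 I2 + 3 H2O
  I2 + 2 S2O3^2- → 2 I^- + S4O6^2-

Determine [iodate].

0.0257 mol/L

n(S2O3^2-) = 0.0182 × 0.0834 = 1.52 × 10^-3 mol
n(I2) = n(S2O3^2-)/2 = 7.59 × 10^-4 mol
From the 1:3 ratio, n(IO3^-) in the aliquot = 1/3 × 7.59 × 10^-4 = 2.53 × 10^-4 mol
[IO3^-] = 2.53 × 10^-4 / 0.00986 = 0.0257 mol/L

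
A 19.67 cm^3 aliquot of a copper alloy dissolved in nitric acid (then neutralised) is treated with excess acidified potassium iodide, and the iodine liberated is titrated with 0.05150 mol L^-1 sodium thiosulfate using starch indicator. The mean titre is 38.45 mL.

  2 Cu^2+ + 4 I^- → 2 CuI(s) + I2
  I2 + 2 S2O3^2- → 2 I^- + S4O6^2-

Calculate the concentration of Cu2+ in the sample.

0.1007 mol/L

n(S2O3^2-) = 0.03845 × 0.05150 = 1.980 × 10^-3 mol
n(I2) = n(S2O3^2-)/2 = 9.901 × 10^-4 mol
From the 2:1 ratio, n(Cu2+) in the aliquot = 2/1 × 9.901 × 10^-4 = 1.980 × 10^-3 mol
[Cu2+] = 1.980 × 10^-3 / 0.01967 = 0.1007 mol/L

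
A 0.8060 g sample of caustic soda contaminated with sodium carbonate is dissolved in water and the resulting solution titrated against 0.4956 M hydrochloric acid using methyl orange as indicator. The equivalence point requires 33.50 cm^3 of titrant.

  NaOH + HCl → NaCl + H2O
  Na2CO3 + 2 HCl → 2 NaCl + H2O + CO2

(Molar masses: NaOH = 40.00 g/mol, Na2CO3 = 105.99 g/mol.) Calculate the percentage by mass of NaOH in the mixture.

n(HCl) = 0.03350 × 0.4956 = 0.01660 mol
Let x = n(NaOH), y = n(Na2CO3).
Titrant: 1x + 2y = 0.01660;  mass: 40.00x + 105.99y = 0.8060
Solving, x = 5.683 × 10^-3 mol, y = 5.460 × 10^-3 mol
mass of NaOH = 5.683 × 10^-3 × 40.00 = 0.2273 g
% NaOH = 0.2273 / 0.8060 × 100 = 28.21 %

28.21 %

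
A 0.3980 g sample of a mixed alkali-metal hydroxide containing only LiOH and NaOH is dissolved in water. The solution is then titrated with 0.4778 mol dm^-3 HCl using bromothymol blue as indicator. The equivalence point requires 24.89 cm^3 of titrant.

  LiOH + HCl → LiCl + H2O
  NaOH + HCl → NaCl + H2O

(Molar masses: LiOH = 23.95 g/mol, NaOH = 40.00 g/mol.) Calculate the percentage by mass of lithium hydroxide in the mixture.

29.13 %

n(HCl) = 0.02489 × 0.4778 = 0.01189 mol
Let x = n(LiOH), y = n(NaOH).
Titrant: 1x + 1y = 0.01189;  mass: 23.95x + 40.00y = 0.3980
Solving, x = 4.841 × 10^-3 mol, y = 7.051 × 10^-3 mol
mass of LiOH = 4.841 × 10^-3 × 23.95 = 0.1159 g
% LiOH = 0.1159 / 0.3980 × 100 = 29.13 %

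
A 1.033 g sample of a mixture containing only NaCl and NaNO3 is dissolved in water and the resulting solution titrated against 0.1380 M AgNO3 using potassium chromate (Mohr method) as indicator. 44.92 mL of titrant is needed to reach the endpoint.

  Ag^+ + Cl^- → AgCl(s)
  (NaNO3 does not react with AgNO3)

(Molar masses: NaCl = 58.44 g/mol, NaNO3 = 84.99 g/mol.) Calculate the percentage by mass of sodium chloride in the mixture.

n(AgNO3) = 0.04492 × 0.1380 = 6.199 × 10^-3 mol
Let x = n(NaCl), y = n(NaNO3).
Titrant: 1x = 6.199 × 10^-3;  mass: 58.44x + 84.99y = 1.033
Solving, x = 6.199 × 10^-3 mol, y = 7.892 × 10^-3 mol
mass of NaCl = 6.199 × 10^-3 × 58.44 = 0.3623 g
% NaCl = 0.3623 / 1.033 × 100 = 35.07 %

35.07 %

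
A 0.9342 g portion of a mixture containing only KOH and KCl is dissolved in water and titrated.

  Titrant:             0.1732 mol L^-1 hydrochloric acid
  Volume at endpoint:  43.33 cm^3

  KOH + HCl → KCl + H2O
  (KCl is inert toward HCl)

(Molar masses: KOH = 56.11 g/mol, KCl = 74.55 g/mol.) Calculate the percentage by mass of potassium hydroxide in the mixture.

n(HCl) = 0.04333 × 0.1732 = 7.505 × 10^-3 mol
Let x = n(KOH), y = n(KCl).
Titrant: 1x = 7.505 × 10^-3;  mass: 56.11x + 74.55y = 0.9342
Solving, x = 7.505 × 10^-3 mol, y = 6.883 × 10^-3 mol
mass of KOH = 7.505 × 10^-3 × 56.11 = 0.4211 g
% KOH = 0.4211 / 0.9342 × 100 = 45.08 %

45.08 %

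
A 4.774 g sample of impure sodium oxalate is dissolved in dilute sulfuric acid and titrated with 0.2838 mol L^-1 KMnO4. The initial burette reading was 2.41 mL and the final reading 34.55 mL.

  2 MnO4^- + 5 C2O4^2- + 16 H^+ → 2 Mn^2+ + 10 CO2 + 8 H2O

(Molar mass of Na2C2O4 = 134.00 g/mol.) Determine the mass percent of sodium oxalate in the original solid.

64.01 %

n(KMnO4) = 0.03214 L × 0.2838 mol/L = 9.121 × 10^-3 mol
From the 5:2 ratio, n(Na2C2O4) = 5/2 × 9.121 × 10^-3 = 0.02280 mol
mass of Na2C2O4 = 0.02280 × 134.00 g/mol = 3.056 g
% Na2C2O4 = 3.056 / 4.774 × 100 = 64.01 %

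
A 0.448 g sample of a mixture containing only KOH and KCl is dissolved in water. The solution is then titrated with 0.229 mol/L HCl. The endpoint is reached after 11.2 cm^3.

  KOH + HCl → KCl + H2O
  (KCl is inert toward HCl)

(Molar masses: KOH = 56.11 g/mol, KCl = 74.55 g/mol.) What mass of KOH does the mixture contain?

n(HCl) = 0.0112 × 0.229 = 2.56 × 10^-3 mol
Let x = n(KOH), y = n(KCl).
Titrant: 1x = 2.56 × 10^-3;  mass: 56.11x + 74.55y = 0.448
Solving, x = 2.56 × 10^-3 mol, y = 4.08 × 10^-3 mol
mass of KOH = 2.56 × 10^-3 × 56.11 = 0.144 g

0.144 g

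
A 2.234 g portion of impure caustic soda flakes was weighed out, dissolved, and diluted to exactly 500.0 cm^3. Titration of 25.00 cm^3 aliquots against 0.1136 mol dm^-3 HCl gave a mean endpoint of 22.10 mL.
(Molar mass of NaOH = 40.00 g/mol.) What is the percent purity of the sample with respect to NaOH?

89.90 %

NaOH + HCl → NaCl + H2O
n(HCl) per titration = 0.02210 × 0.1136 = 2.511 × 10^-3 mol
n(NaOH) in each aliquot = 2.511 × 10^-3 mol (1:1 ratio)
n(NaOH) in the whole flask = 2.511 × 10^-3 × 500.0/25.00 = 0.05021 mol
mass of NaOH = 0.05021 × 40.00 = 2.008 g
% NaOH = 2.008 / 2.234 × 100 = 89.90 %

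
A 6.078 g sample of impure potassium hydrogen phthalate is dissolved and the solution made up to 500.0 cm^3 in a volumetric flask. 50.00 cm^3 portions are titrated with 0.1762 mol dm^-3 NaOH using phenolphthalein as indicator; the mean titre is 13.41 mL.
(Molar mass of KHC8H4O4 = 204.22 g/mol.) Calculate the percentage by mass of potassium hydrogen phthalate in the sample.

79.39 %

KHC8H4O4 + NaOH → KNaC8H4O4 + H2O
n(NaOH) per titration = 0.01341 × 0.1762 = 2.363 × 10^-3 mol
n(KHC8H4O4) in each aliquot = 2.363 × 10^-3 mol (1:1 ratio)
n(KHC8H4O4) in the whole flask = 2.363 × 10^-3 × 500.0/50.00 = 0.02363 mol
mass of KHC8H4O4 = 0.02363 × 204.22 = 4.825 g
% KHC8H4O4 = 4.825 / 6.078 × 100 = 79.39 %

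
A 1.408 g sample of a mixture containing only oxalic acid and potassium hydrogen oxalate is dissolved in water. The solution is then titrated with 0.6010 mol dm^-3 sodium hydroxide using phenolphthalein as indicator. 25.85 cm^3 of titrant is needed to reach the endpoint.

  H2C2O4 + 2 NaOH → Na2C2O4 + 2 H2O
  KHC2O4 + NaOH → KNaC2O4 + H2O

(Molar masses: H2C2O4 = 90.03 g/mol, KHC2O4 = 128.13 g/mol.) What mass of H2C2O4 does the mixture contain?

n(NaOH) = 0.02585 × 0.6010 = 0.01554 mol
Let x = n(H2C2O4), y = n(KHC2O4).
Titrant: 2x + 1y = 0.01554;  mass: 90.03x + 128.13y = 1.408
Solving, x = 3.505 × 10^-3 mol, y = 8.526 × 10^-3 mol
mass of H2C2O4 = 3.505 × 10^-3 × 90.03 = 0.3155 g

0.3155 g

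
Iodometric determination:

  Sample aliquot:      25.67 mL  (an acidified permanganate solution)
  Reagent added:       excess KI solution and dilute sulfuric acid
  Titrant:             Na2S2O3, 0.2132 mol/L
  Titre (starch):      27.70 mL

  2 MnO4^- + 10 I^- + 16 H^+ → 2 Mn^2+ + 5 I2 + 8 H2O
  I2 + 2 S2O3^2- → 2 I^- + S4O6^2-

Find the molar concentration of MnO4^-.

n(S2O3^2-) = 0.02770 × 0.2132 = 5.906 × 10^-3 mol
n(I2) = n(S2O3^2-)/2 = 2.953 × 10^-3 mol
From the 2:5 ratio, n(MnO4^-) in the aliquot = 2/5 × 2.953 × 10^-3 = 1.181 × 10^-3 mol
[MnO4^-] = 1.181 × 10^-3 / 0.02567 = 0.04601 mol/L

0.04601 mol/L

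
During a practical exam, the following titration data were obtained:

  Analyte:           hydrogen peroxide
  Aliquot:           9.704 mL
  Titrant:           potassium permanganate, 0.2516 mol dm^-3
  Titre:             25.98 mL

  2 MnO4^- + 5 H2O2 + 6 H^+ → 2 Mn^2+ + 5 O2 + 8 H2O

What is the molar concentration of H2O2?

n(KMnO4) = 0.02598 L × 0.2516 mol/L = 6.537 × 10^-3 mol
From the 5:2 mole ratio, n(H2O2) = 5/2 × 6.537 × 10^-3 = 0.01634 mol
[H2O2] = 0.01634 mol / 0.009704 L = 1.684 mol/L

1.684 mol/L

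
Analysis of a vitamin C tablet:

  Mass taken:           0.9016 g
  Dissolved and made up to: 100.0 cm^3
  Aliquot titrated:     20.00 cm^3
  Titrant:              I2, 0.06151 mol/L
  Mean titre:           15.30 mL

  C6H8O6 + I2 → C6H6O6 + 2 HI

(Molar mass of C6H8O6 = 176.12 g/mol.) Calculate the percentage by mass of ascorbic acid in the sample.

91.92 %

n(I2) per titration = 0.01530 × 0.06151 = 9.411 × 10^-4 mol
n(C6H8O6) in each aliquot = 9.411 × 10^-4 mol (1:1 ratio)
n(C6H8O6) in the whole flask = 9.411 × 10^-4 × 100.0/20.00 = 4.706 × 10^-3 mol
mass of C6H8O6 = 4.706 × 10^-3 × 176.12 = 0.8287 g
% C6H8O6 = 0.8287 / 0.9016 × 100 = 91.92 %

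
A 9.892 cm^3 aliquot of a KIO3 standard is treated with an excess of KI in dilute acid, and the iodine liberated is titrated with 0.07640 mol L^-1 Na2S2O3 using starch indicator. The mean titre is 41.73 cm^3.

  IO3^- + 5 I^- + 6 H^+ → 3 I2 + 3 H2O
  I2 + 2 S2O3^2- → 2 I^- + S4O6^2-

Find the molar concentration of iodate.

n(S2O3^2-) = 0.04173 × 0.07640 = 3.188 × 10^-3 mol
n(I2) = n(S2O3^2-)/2 = 1.594 × 10^-3 mol
From the 1:3 ratio, n(IO3^-) in the aliquot = 1/3 × 1.594 × 10^-3 = 5.314 × 10^-4 mol
[IO3^-] = 5.314 × 10^-4 / 0.009892 = 0.05372 mol/L

0.05372 mol/L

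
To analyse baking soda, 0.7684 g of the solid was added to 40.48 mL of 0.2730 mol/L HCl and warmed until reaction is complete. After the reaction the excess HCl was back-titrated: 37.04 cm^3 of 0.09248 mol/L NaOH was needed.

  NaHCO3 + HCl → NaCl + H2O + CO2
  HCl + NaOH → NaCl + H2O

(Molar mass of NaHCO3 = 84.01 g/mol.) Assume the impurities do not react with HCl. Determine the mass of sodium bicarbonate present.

n(HCl) added = 0.04048 × 0.2730 = 0.01105 mol
n(NaOH) used in back-titration = 0.03704 × 0.09248 = 3.425 × 10^-3 mol
n(HCl) left over = 3.425 × 10^-3 mol (1:1 ratio)
n(HCl) consumed by analyte = 0.01105 − 3.425 × 10^-3 = 7.626 × 10^-3 mol
n(NaHCO3) = 7.626 × 10^-3 mol (1:1 ratio)
mass of NaHCO3 = 7.626 × 10^-3 × 84.01 = 0.6406 g

0.6406 g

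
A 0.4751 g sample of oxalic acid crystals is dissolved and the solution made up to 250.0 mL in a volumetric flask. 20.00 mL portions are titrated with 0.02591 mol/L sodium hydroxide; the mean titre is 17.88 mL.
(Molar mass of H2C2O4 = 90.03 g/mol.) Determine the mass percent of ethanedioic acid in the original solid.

H2C2O4 + 2 NaOH → Na2C2O4 + 2 H2O
n(NaOH) per titration = 0.01788 × 0.02591 = 4.633 × 10^-4 mol
From the 1:2 ratio, n(H2C2O4) in each aliquot = 1/2 × 4.633 × 10^-4 = 2.316 × 10^-4 mol
n(H2C2O4) in the whole flask = 2.316 × 10^-4 × 250.0/20.00 = 2.895 × 10^-3 mol
mass of H2C2O4 = 2.895 × 10^-3 × 90.03 = 0.2607 g
% H2C2O4 = 0.2607 / 0.4751 × 100 = 54.87 %

54.87 %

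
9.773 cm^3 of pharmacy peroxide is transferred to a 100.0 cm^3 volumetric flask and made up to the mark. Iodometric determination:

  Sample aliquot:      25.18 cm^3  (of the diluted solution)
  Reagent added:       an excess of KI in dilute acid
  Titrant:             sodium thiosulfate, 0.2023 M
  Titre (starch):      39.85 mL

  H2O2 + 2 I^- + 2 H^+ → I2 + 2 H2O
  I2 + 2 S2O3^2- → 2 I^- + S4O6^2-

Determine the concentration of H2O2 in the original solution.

1.638 M

n(S2O3^2-) = 0.03985 × 0.2023 = 8.062 × 10^-3 mol
n(I2) = n(S2O3^2-)/2 = 4.031 × 10^-3 mol
n(H2O2) in the aliquot = 4.031 × 10^-3 mol (1:1 ratio)
[H2O2]_dilute = 4.031 × 10^-3 / 0.02518 = 0.1601 mol/L
[H2O2]_original = 0.1601 × 100.0/9.773 = 1.638 mol/L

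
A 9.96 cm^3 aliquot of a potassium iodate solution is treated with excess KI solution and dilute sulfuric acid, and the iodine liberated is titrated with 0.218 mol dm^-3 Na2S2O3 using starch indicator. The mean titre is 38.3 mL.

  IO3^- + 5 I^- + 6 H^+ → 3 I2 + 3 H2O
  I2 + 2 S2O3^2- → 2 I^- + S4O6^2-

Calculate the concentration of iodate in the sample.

n(S2O3^2-) = 0.0383 × 0.218 = 8.35 × 10^-3 mol
n(I2) = n(S2O3^2-)/2 = 4.17 × 10^-3 mol
From the 1:3 ratio, n(IO3^-) in the aliquot = 1/3 × 4.17 × 10^-3 = 1.39 × 10^-3 mol
[IO3^-] = 1.39 × 10^-3 / 0.00996 = 0.140 mol/L

0.140 mol/L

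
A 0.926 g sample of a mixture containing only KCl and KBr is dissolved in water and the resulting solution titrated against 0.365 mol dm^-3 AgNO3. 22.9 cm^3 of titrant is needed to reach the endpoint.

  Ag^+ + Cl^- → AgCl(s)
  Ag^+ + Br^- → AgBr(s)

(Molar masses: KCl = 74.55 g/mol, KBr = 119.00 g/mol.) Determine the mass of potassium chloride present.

0.115 g

n(AgNO3) = 0.0229 × 0.365 = 8.36 × 10^-3 mol
Let x = n(KCl), y = n(KBr).
Titrant: 1x + 1y = 8.36 × 10^-3;  mass: 74.55x + 119.00y = 0.926
Solving, x = 1.54 × 10^-3 mol, y = 6.81 × 10^-3 mol
mass of KCl = 1.54 × 10^-3 × 74.55 = 0.115 g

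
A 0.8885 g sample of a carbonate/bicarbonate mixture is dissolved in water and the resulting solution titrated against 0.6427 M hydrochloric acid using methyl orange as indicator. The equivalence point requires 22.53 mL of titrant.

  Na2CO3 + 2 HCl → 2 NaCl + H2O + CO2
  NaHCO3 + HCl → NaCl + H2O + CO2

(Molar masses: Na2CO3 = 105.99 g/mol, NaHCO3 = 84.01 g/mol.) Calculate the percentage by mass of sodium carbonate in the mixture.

63.07 %

n(HCl) = 0.02253 × 0.6427 = 0.01448 mol
Let x = n(Na2CO3), y = n(NaHCO3).
Titrant: 2x + 1y = 0.01448;  mass: 105.99x + 84.01y = 0.8885
Solving, x = 5.287 × 10^-3 mol, y = 3.906 × 10^-3 mol
mass of Na2CO3 = 5.287 × 10^-3 × 105.99 = 0.5604 g
% Na2CO3 = 0.5604 / 0.8885 × 100 = 63.07 %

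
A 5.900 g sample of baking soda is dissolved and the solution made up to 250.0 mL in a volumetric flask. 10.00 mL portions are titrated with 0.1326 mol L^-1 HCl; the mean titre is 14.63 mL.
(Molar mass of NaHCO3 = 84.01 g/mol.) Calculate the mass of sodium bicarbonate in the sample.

4.074 g

NaHCO3 + HCl → NaCl + H2O + CO2
n(HCl) per titration = 0.01463 × 0.1326 = 1.940 × 10^-3 mol
n(NaHCO3) in each aliquot = 1.940 × 10^-3 mol (1:1 ratio)
n(NaHCO3) in the whole flask = 1.940 × 10^-3 × 250.0/10.00 = 0.04850 mol
mass of NaHCO3 = 0.04850 × 84.01 = 4.074 g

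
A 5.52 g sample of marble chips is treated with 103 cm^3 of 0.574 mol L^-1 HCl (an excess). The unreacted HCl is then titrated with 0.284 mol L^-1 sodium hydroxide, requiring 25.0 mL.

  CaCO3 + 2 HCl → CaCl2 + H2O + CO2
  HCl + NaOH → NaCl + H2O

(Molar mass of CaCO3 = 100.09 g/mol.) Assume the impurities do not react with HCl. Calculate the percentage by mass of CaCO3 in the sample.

47.2 %

n(HCl) added = 0.103 × 0.574 = 0.0591 mol
n(NaOH) used in back-titration = 0.0250 × 0.284 = 7.10 × 10^-3 mol
n(HCl) left over = 7.10 × 10^-3 mol (1:1 ratio)
n(HCl) consumed by analyte = 0.0591 − 7.10 × 10^-3 = 0.0520 mol
From the 1:2 ratio, n(CaCO3) = 1/2 × 0.0520 = 0.0260 mol
mass of CaCO3 = 0.0260 × 100.09 = 2.60 g
% CaCO3 = 2.60 / 5.52 × 100 = 47.2 %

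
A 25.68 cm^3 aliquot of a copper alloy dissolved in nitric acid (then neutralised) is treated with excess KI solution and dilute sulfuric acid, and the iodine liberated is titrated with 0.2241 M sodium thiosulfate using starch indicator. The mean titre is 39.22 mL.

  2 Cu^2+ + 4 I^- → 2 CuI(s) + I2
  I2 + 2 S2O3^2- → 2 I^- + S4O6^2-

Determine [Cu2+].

0.3423 M

n(S2O3^2-) = 0.03922 × 0.2241 = 8.789 × 10^-3 mol
n(I2) = n(S2O3^2-)/2 = 4.395 × 10^-3 mol
From the 2:1 ratio, n(Cu2+) in the aliquot = 2/1 × 4.395 × 10^-3 = 8.789 × 10^-3 mol
[Cu2+] = 8.789 × 10^-3 / 0.02568 = 0.3423 mol/L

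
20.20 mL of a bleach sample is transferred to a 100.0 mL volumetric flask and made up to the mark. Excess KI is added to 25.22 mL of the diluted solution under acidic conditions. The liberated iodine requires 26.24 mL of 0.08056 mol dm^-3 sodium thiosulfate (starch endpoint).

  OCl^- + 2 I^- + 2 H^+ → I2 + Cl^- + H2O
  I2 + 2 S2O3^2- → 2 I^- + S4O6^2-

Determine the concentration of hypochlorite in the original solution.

n(S2O3^2-) = 0.02624 × 0.08056 = 2.114 × 10^-3 mol
n(I2) = n(S2O3^2-)/2 = 1.057 × 10^-3 mol
n(OCl^-) in the aliquot = 1.057 × 10^-3 mol (1:1 ratio)
[OCl^-]_dilute = 1.057 × 10^-3 / 0.02522 = 0.04191 mol/L
[OCl^-]_original = 0.04191 × 100.0/20.20 = 0.2075 mol/L

0.2075 mol/L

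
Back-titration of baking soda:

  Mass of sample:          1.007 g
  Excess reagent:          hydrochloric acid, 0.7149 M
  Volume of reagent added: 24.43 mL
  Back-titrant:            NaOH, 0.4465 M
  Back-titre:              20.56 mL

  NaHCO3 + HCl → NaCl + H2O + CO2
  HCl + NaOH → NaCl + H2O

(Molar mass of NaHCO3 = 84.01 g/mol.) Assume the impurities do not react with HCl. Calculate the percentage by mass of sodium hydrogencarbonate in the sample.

n(HCl) added = 0.02443 × 0.7149 = 0.01747 mol
n(NaOH) used in back-titration = 0.02056 × 0.4465 = 9.180 × 10^-3 mol
n(HCl) left over = 9.180 × 10^-3 mol (1:1 ratio)
n(HCl) consumed by analyte = 0.01747 − 9.180 × 10^-3 = 8.285 × 10^-3 mol
n(NaHCO3) = 8.285 × 10^-3 mol (1:1 ratio)
mass of NaHCO3 = 8.285 × 10^-3 × 84.01 = 0.6960 g
% NaHCO3 = 0.6960 / 1.007 × 100 = 69.12 %

69.12 %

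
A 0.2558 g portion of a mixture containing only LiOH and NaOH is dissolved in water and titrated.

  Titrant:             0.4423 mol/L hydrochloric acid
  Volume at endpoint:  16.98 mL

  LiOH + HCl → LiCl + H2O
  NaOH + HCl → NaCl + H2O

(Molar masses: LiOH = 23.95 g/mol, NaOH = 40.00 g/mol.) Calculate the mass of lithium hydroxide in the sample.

n(HCl) = 0.01698 × 0.4423 = 7.510 × 10^-3 mol
Let x = n(LiOH), y = n(NaOH).
Titrant: 1x + 1y = 7.510 × 10^-3;  mass: 23.95x + 40.00y = 0.2558
Solving, x = 2.779 × 10^-3 mol, y = 4.731 × 10^-3 mol
mass of LiOH = 2.779 × 10^-3 × 23.95 = 0.06657 g

0.06657 g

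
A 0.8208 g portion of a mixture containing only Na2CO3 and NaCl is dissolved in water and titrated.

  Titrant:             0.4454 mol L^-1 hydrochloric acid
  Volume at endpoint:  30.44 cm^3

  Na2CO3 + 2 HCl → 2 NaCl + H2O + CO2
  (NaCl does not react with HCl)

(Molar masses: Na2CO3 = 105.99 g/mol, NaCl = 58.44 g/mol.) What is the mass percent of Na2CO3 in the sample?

n(HCl) = 0.03044 × 0.4454 = 0.01356 mol
Let x = n(Na2CO3), y = n(NaCl).
Titrant: 2x = 0.01356;  mass: 105.99x + 58.44y = 0.8208
Solving, x = 6.779 × 10^-3 mol, y = 1.750 × 10^-3 mol
mass of Na2CO3 = 6.779 × 10^-3 × 105.99 = 0.7185 g
% Na2CO3 = 0.7185 / 0.8208 × 100 = 87.54 %

87.54 %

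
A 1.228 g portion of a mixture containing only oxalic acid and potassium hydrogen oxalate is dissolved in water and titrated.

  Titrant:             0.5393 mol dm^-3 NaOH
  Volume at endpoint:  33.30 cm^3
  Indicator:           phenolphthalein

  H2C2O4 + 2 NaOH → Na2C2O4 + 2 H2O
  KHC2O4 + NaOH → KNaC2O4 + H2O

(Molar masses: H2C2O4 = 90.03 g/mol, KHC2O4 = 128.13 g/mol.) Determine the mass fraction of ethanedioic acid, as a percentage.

47.33 %

n(NaOH) = 0.03330 × 0.5393 = 0.01796 mol
Let x = n(H2C2O4), y = n(KHC2O4).
Titrant: 2x + 1y = 0.01796;  mass: 90.03x + 128.13y = 1.228
Solving, x = 6.455 × 10^-3 mol, y = 5.048 × 10^-3 mol
mass of H2C2O4 = 6.455 × 10^-3 × 90.03 = 0.5812 g
% H2C2O4 = 0.5812 / 1.228 × 100 = 47.33 %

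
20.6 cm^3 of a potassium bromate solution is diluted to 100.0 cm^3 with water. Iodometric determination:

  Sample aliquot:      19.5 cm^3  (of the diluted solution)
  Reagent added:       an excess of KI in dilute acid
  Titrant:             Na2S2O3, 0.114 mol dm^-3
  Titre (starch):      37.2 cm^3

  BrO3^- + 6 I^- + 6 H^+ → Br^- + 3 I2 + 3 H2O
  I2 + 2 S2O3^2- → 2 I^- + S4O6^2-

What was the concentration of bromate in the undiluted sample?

0.176 mol/L

n(S2O3^2-) = 0.0372 × 0.114 = 4.24 × 10^-3 mol
n(I2) = n(S2O3^2-)/2 = 2.12 × 10^-3 mol
From the 1:3 ratio, n(BrO3^-) in the aliquot = 1/3 × 2.12 × 10^-3 = 7.07 × 10^-4 mol
[BrO3^-]_dilute = 7.07 × 10^-4 / 0.0195 = 0.0362 mol/L
[BrO3^-]_original = 0.0362 × 100.0/20.6 = 0.176 mol/L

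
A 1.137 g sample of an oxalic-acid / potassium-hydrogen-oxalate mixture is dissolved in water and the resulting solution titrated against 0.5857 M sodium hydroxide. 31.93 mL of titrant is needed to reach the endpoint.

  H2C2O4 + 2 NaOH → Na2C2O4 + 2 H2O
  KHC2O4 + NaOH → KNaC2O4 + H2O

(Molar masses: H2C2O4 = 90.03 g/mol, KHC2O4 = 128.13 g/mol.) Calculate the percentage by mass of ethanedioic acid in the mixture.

59.98 %

n(NaOH) = 0.03193 × 0.5857 = 0.01870 mol
Let x = n(H2C2O4), y = n(KHC2O4).
Titrant: 2x + 1y = 0.01870;  mass: 90.03x + 128.13y = 1.137
Solving, x = 7.575 × 10^-3 mol, y = 3.551 × 10^-3 mol
mass of H2C2O4 = 7.575 × 10^-3 × 90.03 = 0.6820 g
% H2C2O4 = 0.6820 / 1.137 × 100 = 59.98 %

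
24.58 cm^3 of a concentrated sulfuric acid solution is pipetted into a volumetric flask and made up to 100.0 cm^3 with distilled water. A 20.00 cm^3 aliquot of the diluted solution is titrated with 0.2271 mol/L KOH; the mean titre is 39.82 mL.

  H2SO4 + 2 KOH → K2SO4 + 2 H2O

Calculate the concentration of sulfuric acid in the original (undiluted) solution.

0.9198 mol/L

n(KOH) = 0.03982 × 0.2271 = 9.043 × 10^-3 mol
From the 1:2 ratio, n(H2SO4) in the aliquot = 1/2 × 9.043 × 10^-3 = 4.522 × 10^-3 mol
[H2SO4]_dilute = 4.522 × 10^-3 / 0.02000 = 0.2261 mol/L
Dilution factor = 100.0 / 24.58 = 4.068
[H2SO4]_stock = 0.2261 × 4.068 = 0.9198 mol/L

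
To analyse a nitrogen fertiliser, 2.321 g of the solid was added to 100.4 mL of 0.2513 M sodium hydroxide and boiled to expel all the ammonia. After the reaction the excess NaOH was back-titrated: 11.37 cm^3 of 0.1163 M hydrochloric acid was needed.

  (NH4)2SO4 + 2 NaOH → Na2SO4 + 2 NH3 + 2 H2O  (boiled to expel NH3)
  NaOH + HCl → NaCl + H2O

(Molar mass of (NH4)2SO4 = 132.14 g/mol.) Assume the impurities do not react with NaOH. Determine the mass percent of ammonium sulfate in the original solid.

n(NaOH) added = 0.1004 × 0.2513 = 0.02523 mol
n(HCl) used in back-titration = 0.01137 × 0.1163 = 1.322 × 10^-3 mol
n(NaOH) left over = 1.322 × 10^-3 mol (1:1 ratio)
n(NaOH) consumed by analyte = 0.02523 − 1.322 × 10^-3 = 0.02391 mol
From the 1:2 ratio, n((NH4)2SO4) = 1/2 × 0.02391 = 0.01195 mol
mass of (NH4)2SO4 = 0.01195 × 132.14 = 1.580 g
% (NH4)2SO4 = 1.580 / 2.321 × 100 = 68.06 %

68.06 %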